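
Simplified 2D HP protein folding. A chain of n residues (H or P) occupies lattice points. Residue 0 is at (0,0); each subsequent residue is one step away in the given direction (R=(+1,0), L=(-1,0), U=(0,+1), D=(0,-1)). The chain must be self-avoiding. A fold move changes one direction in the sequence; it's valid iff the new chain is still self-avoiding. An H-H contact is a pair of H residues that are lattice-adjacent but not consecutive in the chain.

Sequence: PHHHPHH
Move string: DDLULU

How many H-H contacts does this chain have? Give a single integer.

Positions: [(0, 0), (0, -1), (0, -2), (-1, -2), (-1, -1), (-2, -1), (-2, 0)]
No H-H contacts found.

Answer: 0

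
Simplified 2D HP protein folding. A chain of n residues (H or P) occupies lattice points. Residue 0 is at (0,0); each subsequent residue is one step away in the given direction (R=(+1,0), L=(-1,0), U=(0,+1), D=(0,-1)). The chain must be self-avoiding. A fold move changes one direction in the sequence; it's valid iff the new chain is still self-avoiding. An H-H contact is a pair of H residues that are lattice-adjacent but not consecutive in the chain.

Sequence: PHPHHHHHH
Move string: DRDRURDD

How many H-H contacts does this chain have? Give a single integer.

Answer: 1

Derivation:
Positions: [(0, 0), (0, -1), (1, -1), (1, -2), (2, -2), (2, -1), (3, -1), (3, -2), (3, -3)]
H-H contact: residue 4 @(2,-2) - residue 7 @(3, -2)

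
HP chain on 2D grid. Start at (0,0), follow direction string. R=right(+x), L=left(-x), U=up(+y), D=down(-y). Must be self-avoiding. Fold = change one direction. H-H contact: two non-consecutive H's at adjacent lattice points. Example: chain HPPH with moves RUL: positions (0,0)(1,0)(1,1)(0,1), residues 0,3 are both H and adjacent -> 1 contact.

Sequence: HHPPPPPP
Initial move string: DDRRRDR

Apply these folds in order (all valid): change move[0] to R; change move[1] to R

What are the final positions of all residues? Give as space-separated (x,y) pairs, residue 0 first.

Answer: (0,0) (1,0) (2,0) (3,0) (4,0) (5,0) (5,-1) (6,-1)

Derivation:
Initial moves: DDRRRDR
Fold: move[0]->R => RDRRRDR (positions: [(0, 0), (1, 0), (1, -1), (2, -1), (3, -1), (4, -1), (4, -2), (5, -2)])
Fold: move[1]->R => RRRRRDR (positions: [(0, 0), (1, 0), (2, 0), (3, 0), (4, 0), (5, 0), (5, -1), (6, -1)])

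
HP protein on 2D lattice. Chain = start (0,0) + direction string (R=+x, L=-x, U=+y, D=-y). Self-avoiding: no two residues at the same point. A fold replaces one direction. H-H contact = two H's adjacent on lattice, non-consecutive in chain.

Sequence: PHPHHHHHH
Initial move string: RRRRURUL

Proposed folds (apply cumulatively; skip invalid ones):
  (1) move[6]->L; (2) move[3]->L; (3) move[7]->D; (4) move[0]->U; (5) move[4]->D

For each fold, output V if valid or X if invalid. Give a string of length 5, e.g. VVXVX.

Initial: RRRRURUL -> [(0, 0), (1, 0), (2, 0), (3, 0), (4, 0), (4, 1), (5, 1), (5, 2), (4, 2)]
Fold 1: move[6]->L => RRRRURLL INVALID (collision), skipped
Fold 2: move[3]->L => RRRLURUL INVALID (collision), skipped
Fold 3: move[7]->D => RRRRURUD INVALID (collision), skipped
Fold 4: move[0]->U => URRRURUL VALID
Fold 5: move[4]->D => URRRDRUL INVALID (collision), skipped

Answer: XXXVX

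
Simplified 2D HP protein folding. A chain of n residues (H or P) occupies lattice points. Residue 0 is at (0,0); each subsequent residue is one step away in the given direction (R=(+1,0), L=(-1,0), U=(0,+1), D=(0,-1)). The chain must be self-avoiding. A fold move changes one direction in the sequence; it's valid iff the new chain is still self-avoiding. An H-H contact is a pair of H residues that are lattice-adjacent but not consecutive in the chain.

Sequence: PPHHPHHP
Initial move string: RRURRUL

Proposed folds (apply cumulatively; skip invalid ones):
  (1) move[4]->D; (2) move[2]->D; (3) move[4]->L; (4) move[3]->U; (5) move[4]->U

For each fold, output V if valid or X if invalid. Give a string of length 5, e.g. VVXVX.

Answer: XVXXV

Derivation:
Initial: RRURRUL -> [(0, 0), (1, 0), (2, 0), (2, 1), (3, 1), (4, 1), (4, 2), (3, 2)]
Fold 1: move[4]->D => RRURDUL INVALID (collision), skipped
Fold 2: move[2]->D => RRDRRUL VALID
Fold 3: move[4]->L => RRDRLUL INVALID (collision), skipped
Fold 4: move[3]->U => RRDURUL INVALID (collision), skipped
Fold 5: move[4]->U => RRDRUUL VALID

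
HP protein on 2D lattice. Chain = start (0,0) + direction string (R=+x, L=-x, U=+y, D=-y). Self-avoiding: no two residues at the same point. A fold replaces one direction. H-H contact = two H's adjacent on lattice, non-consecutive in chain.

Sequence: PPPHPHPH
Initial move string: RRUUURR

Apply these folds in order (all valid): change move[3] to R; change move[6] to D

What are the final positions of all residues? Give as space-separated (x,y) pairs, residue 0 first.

Initial moves: RRUUURR
Fold: move[3]->R => RRURURR (positions: [(0, 0), (1, 0), (2, 0), (2, 1), (3, 1), (3, 2), (4, 2), (5, 2)])
Fold: move[6]->D => RRURURD (positions: [(0, 0), (1, 0), (2, 0), (2, 1), (3, 1), (3, 2), (4, 2), (4, 1)])

Answer: (0,0) (1,0) (2,0) (2,1) (3,1) (3,2) (4,2) (4,1)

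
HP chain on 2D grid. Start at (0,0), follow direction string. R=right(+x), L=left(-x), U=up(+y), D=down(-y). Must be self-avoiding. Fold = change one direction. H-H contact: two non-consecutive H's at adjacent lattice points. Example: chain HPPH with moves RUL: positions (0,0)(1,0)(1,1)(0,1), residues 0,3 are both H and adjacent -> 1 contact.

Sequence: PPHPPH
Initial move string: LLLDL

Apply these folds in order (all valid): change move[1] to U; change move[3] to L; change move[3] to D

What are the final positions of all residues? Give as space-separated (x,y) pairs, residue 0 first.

Initial moves: LLLDL
Fold: move[1]->U => LULDL (positions: [(0, 0), (-1, 0), (-1, 1), (-2, 1), (-2, 0), (-3, 0)])
Fold: move[3]->L => LULLL (positions: [(0, 0), (-1, 0), (-1, 1), (-2, 1), (-3, 1), (-4, 1)])
Fold: move[3]->D => LULDL (positions: [(0, 0), (-1, 0), (-1, 1), (-2, 1), (-2, 0), (-3, 0)])

Answer: (0,0) (-1,0) (-1,1) (-2,1) (-2,0) (-3,0)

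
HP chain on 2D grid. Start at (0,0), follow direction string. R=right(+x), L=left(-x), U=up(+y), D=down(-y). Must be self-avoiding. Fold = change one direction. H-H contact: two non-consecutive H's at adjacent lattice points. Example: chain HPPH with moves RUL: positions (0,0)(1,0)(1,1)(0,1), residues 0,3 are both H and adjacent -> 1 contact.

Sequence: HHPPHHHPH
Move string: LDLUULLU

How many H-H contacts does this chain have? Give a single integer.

Answer: 1

Derivation:
Positions: [(0, 0), (-1, 0), (-1, -1), (-2, -1), (-2, 0), (-2, 1), (-3, 1), (-4, 1), (-4, 2)]
H-H contact: residue 1 @(-1,0) - residue 4 @(-2, 0)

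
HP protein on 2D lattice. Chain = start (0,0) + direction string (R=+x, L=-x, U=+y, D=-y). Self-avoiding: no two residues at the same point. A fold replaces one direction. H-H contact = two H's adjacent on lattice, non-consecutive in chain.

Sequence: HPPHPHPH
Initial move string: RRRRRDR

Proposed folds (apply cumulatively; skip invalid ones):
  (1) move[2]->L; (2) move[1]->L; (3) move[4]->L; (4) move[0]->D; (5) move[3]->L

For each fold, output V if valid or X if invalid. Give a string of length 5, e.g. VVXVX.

Answer: XXXVX

Derivation:
Initial: RRRRRDR -> [(0, 0), (1, 0), (2, 0), (3, 0), (4, 0), (5, 0), (5, -1), (6, -1)]
Fold 1: move[2]->L => RRLRRDR INVALID (collision), skipped
Fold 2: move[1]->L => RLRRRDR INVALID (collision), skipped
Fold 3: move[4]->L => RRRRLDR INVALID (collision), skipped
Fold 4: move[0]->D => DRRRRDR VALID
Fold 5: move[3]->L => DRRLRDR INVALID (collision), skipped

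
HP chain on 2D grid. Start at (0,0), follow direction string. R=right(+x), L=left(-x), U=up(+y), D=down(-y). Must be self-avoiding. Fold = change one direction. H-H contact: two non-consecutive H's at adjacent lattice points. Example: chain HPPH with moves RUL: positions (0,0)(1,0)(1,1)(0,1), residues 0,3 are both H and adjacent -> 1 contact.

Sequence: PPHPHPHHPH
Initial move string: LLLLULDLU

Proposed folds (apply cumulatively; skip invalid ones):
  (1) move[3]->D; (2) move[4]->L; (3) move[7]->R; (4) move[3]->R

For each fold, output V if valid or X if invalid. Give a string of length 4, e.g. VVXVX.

Answer: XVXX

Derivation:
Initial: LLLLULDLU -> [(0, 0), (-1, 0), (-2, 0), (-3, 0), (-4, 0), (-4, 1), (-5, 1), (-5, 0), (-6, 0), (-6, 1)]
Fold 1: move[3]->D => LLLDULDLU INVALID (collision), skipped
Fold 2: move[4]->L => LLLLLLDLU VALID
Fold 3: move[7]->R => LLLLLLDRU INVALID (collision), skipped
Fold 4: move[3]->R => LLLRLLDLU INVALID (collision), skipped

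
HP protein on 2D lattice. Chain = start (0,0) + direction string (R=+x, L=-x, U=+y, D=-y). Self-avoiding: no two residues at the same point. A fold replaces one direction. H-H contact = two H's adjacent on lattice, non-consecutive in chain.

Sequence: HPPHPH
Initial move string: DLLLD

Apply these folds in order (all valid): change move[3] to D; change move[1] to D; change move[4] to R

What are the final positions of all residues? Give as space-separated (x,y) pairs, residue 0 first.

Initial moves: DLLLD
Fold: move[3]->D => DLLDD (positions: [(0, 0), (0, -1), (-1, -1), (-2, -1), (-2, -2), (-2, -3)])
Fold: move[1]->D => DDLDD (positions: [(0, 0), (0, -1), (0, -2), (-1, -2), (-1, -3), (-1, -4)])
Fold: move[4]->R => DDLDR (positions: [(0, 0), (0, -1), (0, -2), (-1, -2), (-1, -3), (0, -3)])

Answer: (0,0) (0,-1) (0,-2) (-1,-2) (-1,-3) (0,-3)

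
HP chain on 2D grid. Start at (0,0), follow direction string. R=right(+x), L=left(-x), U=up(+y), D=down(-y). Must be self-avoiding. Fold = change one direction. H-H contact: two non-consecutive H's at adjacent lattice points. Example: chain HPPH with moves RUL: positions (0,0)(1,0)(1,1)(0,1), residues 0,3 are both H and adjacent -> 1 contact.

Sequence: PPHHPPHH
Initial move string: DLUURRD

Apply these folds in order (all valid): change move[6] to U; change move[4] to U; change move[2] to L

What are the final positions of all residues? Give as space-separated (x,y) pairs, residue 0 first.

Initial moves: DLUURRD
Fold: move[6]->U => DLUURRU (positions: [(0, 0), (0, -1), (-1, -1), (-1, 0), (-1, 1), (0, 1), (1, 1), (1, 2)])
Fold: move[4]->U => DLUUURU (positions: [(0, 0), (0, -1), (-1, -1), (-1, 0), (-1, 1), (-1, 2), (0, 2), (0, 3)])
Fold: move[2]->L => DLLUURU (positions: [(0, 0), (0, -1), (-1, -1), (-2, -1), (-2, 0), (-2, 1), (-1, 1), (-1, 2)])

Answer: (0,0) (0,-1) (-1,-1) (-2,-1) (-2,0) (-2,1) (-1,1) (-1,2)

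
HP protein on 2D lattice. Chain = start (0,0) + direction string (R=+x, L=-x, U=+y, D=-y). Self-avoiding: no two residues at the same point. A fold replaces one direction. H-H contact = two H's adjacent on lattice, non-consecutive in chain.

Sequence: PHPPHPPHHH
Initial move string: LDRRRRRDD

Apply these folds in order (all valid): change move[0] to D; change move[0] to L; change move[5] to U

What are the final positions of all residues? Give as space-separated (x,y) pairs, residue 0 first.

Answer: (0,0) (-1,0) (-1,-1) (0,-1) (1,-1) (2,-1) (2,0) (3,0) (3,-1) (3,-2)

Derivation:
Initial moves: LDRRRRRDD
Fold: move[0]->D => DDRRRRRDD (positions: [(0, 0), (0, -1), (0, -2), (1, -2), (2, -2), (3, -2), (4, -2), (5, -2), (5, -3), (5, -4)])
Fold: move[0]->L => LDRRRRRDD (positions: [(0, 0), (-1, 0), (-1, -1), (0, -1), (1, -1), (2, -1), (3, -1), (4, -1), (4, -2), (4, -3)])
Fold: move[5]->U => LDRRRURDD (positions: [(0, 0), (-1, 0), (-1, -1), (0, -1), (1, -1), (2, -1), (2, 0), (3, 0), (3, -1), (3, -2)])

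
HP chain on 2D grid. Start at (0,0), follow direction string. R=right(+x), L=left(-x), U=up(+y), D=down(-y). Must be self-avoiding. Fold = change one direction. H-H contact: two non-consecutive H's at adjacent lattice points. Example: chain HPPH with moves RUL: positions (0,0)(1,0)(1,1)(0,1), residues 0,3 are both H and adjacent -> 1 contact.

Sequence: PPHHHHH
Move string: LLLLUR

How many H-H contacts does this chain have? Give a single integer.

Positions: [(0, 0), (-1, 0), (-2, 0), (-3, 0), (-4, 0), (-4, 1), (-3, 1)]
H-H contact: residue 3 @(-3,0) - residue 6 @(-3, 1)

Answer: 1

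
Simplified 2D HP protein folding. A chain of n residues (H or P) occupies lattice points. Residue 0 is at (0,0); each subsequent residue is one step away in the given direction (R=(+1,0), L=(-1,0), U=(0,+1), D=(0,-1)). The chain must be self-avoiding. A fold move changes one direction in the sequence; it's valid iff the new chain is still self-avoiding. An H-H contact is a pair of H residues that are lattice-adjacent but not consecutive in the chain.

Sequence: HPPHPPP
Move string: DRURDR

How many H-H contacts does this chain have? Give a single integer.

Positions: [(0, 0), (0, -1), (1, -1), (1, 0), (2, 0), (2, -1), (3, -1)]
H-H contact: residue 0 @(0,0) - residue 3 @(1, 0)

Answer: 1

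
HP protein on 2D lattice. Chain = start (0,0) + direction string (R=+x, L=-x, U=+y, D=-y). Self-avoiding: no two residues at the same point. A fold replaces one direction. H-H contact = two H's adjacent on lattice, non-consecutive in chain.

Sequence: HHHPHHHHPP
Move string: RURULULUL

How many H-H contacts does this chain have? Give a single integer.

Answer: 1

Derivation:
Positions: [(0, 0), (1, 0), (1, 1), (2, 1), (2, 2), (1, 2), (1, 3), (0, 3), (0, 4), (-1, 4)]
H-H contact: residue 2 @(1,1) - residue 5 @(1, 2)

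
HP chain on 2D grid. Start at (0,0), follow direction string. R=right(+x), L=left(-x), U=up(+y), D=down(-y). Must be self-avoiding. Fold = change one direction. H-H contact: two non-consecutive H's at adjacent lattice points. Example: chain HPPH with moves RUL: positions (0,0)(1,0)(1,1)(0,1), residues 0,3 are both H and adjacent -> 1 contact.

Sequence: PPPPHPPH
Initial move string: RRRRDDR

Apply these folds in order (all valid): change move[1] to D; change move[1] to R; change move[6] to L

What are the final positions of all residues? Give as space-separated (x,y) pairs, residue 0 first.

Answer: (0,0) (1,0) (2,0) (3,0) (4,0) (4,-1) (4,-2) (3,-2)

Derivation:
Initial moves: RRRRDDR
Fold: move[1]->D => RDRRDDR (positions: [(0, 0), (1, 0), (1, -1), (2, -1), (3, -1), (3, -2), (3, -3), (4, -3)])
Fold: move[1]->R => RRRRDDR (positions: [(0, 0), (1, 0), (2, 0), (3, 0), (4, 0), (4, -1), (4, -2), (5, -2)])
Fold: move[6]->L => RRRRDDL (positions: [(0, 0), (1, 0), (2, 0), (3, 0), (4, 0), (4, -1), (4, -2), (3, -2)])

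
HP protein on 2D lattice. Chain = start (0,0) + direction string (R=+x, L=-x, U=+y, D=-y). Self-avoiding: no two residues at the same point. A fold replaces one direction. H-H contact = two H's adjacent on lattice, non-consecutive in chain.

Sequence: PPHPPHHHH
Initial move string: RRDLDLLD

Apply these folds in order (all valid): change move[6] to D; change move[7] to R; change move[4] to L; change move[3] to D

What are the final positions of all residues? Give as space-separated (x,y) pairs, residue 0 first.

Answer: (0,0) (1,0) (2,0) (2,-1) (2,-2) (1,-2) (0,-2) (0,-3) (1,-3)

Derivation:
Initial moves: RRDLDLLD
Fold: move[6]->D => RRDLDLDD (positions: [(0, 0), (1, 0), (2, 0), (2, -1), (1, -1), (1, -2), (0, -2), (0, -3), (0, -4)])
Fold: move[7]->R => RRDLDLDR (positions: [(0, 0), (1, 0), (2, 0), (2, -1), (1, -1), (1, -2), (0, -2), (0, -3), (1, -3)])
Fold: move[4]->L => RRDLLLDR (positions: [(0, 0), (1, 0), (2, 0), (2, -1), (1, -1), (0, -1), (-1, -1), (-1, -2), (0, -2)])
Fold: move[3]->D => RRDDLLDR (positions: [(0, 0), (1, 0), (2, 0), (2, -1), (2, -2), (1, -2), (0, -2), (0, -3), (1, -3)])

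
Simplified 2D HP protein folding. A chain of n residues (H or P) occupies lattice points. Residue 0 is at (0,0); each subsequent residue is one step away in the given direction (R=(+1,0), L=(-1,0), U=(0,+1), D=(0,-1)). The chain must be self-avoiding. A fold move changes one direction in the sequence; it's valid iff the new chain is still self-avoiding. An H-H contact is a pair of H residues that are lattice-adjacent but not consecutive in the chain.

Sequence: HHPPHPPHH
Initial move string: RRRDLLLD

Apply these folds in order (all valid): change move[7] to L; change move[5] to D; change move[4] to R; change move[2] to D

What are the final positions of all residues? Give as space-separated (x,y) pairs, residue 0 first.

Initial moves: RRRDLLLD
Fold: move[7]->L => RRRDLLLL (positions: [(0, 0), (1, 0), (2, 0), (3, 0), (3, -1), (2, -1), (1, -1), (0, -1), (-1, -1)])
Fold: move[5]->D => RRRDLDLL (positions: [(0, 0), (1, 0), (2, 0), (3, 0), (3, -1), (2, -1), (2, -2), (1, -2), (0, -2)])
Fold: move[4]->R => RRRDRDLL (positions: [(0, 0), (1, 0), (2, 0), (3, 0), (3, -1), (4, -1), (4, -2), (3, -2), (2, -2)])
Fold: move[2]->D => RRDDRDLL (positions: [(0, 0), (1, 0), (2, 0), (2, -1), (2, -2), (3, -2), (3, -3), (2, -3), (1, -3)])

Answer: (0,0) (1,0) (2,0) (2,-1) (2,-2) (3,-2) (3,-3) (2,-3) (1,-3)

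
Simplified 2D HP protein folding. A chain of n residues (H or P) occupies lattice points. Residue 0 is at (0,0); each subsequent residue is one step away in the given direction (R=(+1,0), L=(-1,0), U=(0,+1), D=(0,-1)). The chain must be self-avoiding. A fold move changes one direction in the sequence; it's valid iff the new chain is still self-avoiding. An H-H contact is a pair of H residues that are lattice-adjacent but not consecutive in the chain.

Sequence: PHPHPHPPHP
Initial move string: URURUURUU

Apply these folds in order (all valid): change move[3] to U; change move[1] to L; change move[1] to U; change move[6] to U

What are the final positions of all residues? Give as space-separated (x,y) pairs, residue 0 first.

Answer: (0,0) (0,1) (0,2) (0,3) (0,4) (0,5) (0,6) (0,7) (0,8) (0,9)

Derivation:
Initial moves: URURUURUU
Fold: move[3]->U => URUUUURUU (positions: [(0, 0), (0, 1), (1, 1), (1, 2), (1, 3), (1, 4), (1, 5), (2, 5), (2, 6), (2, 7)])
Fold: move[1]->L => ULUUUURUU (positions: [(0, 0), (0, 1), (-1, 1), (-1, 2), (-1, 3), (-1, 4), (-1, 5), (0, 5), (0, 6), (0, 7)])
Fold: move[1]->U => UUUUUURUU (positions: [(0, 0), (0, 1), (0, 2), (0, 3), (0, 4), (0, 5), (0, 6), (1, 6), (1, 7), (1, 8)])
Fold: move[6]->U => UUUUUUUUU (positions: [(0, 0), (0, 1), (0, 2), (0, 3), (0, 4), (0, 5), (0, 6), (0, 7), (0, 8), (0, 9)])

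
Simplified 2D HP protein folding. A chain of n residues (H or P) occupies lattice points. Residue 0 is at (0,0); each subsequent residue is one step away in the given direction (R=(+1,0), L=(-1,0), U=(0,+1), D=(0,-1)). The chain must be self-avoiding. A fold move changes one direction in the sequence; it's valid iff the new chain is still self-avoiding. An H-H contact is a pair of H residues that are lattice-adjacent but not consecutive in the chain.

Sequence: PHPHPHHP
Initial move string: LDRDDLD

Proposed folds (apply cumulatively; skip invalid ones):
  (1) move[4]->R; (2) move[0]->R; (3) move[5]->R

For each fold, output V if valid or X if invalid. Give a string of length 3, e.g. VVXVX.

Answer: XVV

Derivation:
Initial: LDRDDLD -> [(0, 0), (-1, 0), (-1, -1), (0, -1), (0, -2), (0, -3), (-1, -3), (-1, -4)]
Fold 1: move[4]->R => LDRDRLD INVALID (collision), skipped
Fold 2: move[0]->R => RDRDDLD VALID
Fold 3: move[5]->R => RDRDDRD VALID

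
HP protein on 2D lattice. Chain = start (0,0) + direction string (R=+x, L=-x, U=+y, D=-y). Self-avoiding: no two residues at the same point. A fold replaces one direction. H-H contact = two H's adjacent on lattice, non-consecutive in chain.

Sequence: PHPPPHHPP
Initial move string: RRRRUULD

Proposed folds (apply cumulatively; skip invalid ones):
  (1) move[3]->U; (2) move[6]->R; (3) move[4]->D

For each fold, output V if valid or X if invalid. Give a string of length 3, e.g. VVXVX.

Answer: VVX

Derivation:
Initial: RRRRUULD -> [(0, 0), (1, 0), (2, 0), (3, 0), (4, 0), (4, 1), (4, 2), (3, 2), (3, 1)]
Fold 1: move[3]->U => RRRUUULD VALID
Fold 2: move[6]->R => RRRUUURD VALID
Fold 3: move[4]->D => RRRUDURD INVALID (collision), skipped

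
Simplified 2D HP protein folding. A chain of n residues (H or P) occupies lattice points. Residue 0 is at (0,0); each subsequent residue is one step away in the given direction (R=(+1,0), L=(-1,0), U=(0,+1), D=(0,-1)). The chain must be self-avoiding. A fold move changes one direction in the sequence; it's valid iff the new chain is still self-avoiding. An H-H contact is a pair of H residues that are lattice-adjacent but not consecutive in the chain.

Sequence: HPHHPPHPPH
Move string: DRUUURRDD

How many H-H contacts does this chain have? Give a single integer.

Answer: 1

Derivation:
Positions: [(0, 0), (0, -1), (1, -1), (1, 0), (1, 1), (1, 2), (2, 2), (3, 2), (3, 1), (3, 0)]
H-H contact: residue 0 @(0,0) - residue 3 @(1, 0)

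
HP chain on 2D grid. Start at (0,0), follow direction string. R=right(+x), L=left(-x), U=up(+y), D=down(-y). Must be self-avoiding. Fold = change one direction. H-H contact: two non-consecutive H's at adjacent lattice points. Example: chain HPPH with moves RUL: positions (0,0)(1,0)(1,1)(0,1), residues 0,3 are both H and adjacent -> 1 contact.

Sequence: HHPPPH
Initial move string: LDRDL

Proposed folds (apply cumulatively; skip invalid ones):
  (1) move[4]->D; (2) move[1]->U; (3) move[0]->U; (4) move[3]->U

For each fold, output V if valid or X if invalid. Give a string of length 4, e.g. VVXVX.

Answer: VXXX

Derivation:
Initial: LDRDL -> [(0, 0), (-1, 0), (-1, -1), (0, -1), (0, -2), (-1, -2)]
Fold 1: move[4]->D => LDRDD VALID
Fold 2: move[1]->U => LURDD INVALID (collision), skipped
Fold 3: move[0]->U => UDRDD INVALID (collision), skipped
Fold 4: move[3]->U => LDRUD INVALID (collision), skipped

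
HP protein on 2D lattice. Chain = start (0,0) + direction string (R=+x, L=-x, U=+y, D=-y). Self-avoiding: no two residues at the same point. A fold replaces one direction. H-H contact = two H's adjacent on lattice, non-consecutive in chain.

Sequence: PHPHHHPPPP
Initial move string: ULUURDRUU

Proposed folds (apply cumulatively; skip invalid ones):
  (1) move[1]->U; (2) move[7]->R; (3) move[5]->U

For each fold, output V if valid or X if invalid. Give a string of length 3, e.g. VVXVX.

Answer: VVV

Derivation:
Initial: ULUURDRUU -> [(0, 0), (0, 1), (-1, 1), (-1, 2), (-1, 3), (0, 3), (0, 2), (1, 2), (1, 3), (1, 4)]
Fold 1: move[1]->U => UUUURDRUU VALID
Fold 2: move[7]->R => UUUURDRRU VALID
Fold 3: move[5]->U => UUUURURRU VALID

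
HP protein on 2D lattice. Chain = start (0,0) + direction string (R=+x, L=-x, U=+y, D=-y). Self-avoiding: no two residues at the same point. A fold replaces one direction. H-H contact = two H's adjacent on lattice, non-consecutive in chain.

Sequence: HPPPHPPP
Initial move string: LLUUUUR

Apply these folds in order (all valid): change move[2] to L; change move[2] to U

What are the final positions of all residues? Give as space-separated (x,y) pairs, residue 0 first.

Initial moves: LLUUUUR
Fold: move[2]->L => LLLUUUR (positions: [(0, 0), (-1, 0), (-2, 0), (-3, 0), (-3, 1), (-3, 2), (-3, 3), (-2, 3)])
Fold: move[2]->U => LLUUUUR (positions: [(0, 0), (-1, 0), (-2, 0), (-2, 1), (-2, 2), (-2, 3), (-2, 4), (-1, 4)])

Answer: (0,0) (-1,0) (-2,0) (-2,1) (-2,2) (-2,3) (-2,4) (-1,4)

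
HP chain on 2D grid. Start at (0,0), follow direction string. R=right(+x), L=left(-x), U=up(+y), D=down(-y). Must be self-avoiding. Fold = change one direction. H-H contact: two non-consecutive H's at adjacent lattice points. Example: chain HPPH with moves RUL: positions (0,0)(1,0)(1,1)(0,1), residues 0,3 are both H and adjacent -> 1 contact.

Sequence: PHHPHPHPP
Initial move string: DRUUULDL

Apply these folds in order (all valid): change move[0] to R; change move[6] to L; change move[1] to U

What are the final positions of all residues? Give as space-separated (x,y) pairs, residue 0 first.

Initial moves: DRUUULDL
Fold: move[0]->R => RRUUULDL (positions: [(0, 0), (1, 0), (2, 0), (2, 1), (2, 2), (2, 3), (1, 3), (1, 2), (0, 2)])
Fold: move[6]->L => RRUUULLL (positions: [(0, 0), (1, 0), (2, 0), (2, 1), (2, 2), (2, 3), (1, 3), (0, 3), (-1, 3)])
Fold: move[1]->U => RUUUULLL (positions: [(0, 0), (1, 0), (1, 1), (1, 2), (1, 3), (1, 4), (0, 4), (-1, 4), (-2, 4)])

Answer: (0,0) (1,0) (1,1) (1,2) (1,3) (1,4) (0,4) (-1,4) (-2,4)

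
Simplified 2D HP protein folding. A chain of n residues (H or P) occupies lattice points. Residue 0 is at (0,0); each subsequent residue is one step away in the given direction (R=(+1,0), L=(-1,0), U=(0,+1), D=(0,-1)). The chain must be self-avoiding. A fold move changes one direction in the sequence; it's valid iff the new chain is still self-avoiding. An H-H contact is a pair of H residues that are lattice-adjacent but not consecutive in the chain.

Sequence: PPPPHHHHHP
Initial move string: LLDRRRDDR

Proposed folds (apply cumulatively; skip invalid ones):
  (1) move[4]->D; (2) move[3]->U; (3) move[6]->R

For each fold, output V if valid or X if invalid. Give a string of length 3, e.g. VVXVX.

Answer: VXV

Derivation:
Initial: LLDRRRDDR -> [(0, 0), (-1, 0), (-2, 0), (-2, -1), (-1, -1), (0, -1), (1, -1), (1, -2), (1, -3), (2, -3)]
Fold 1: move[4]->D => LLDRDRDDR VALID
Fold 2: move[3]->U => LLDUDRDDR INVALID (collision), skipped
Fold 3: move[6]->R => LLDRDRRDR VALID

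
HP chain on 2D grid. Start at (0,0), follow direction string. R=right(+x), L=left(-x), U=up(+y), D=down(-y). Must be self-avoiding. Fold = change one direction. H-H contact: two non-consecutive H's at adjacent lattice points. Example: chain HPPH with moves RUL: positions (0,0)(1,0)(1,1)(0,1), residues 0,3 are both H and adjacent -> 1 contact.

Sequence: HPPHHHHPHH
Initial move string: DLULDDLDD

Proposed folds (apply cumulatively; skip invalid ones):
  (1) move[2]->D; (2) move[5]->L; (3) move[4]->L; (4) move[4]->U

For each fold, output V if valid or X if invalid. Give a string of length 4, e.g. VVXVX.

Answer: VVVV

Derivation:
Initial: DLULDDLDD -> [(0, 0), (0, -1), (-1, -1), (-1, 0), (-2, 0), (-2, -1), (-2, -2), (-3, -2), (-3, -3), (-3, -4)]
Fold 1: move[2]->D => DLDLDDLDD VALID
Fold 2: move[5]->L => DLDLDLLDD VALID
Fold 3: move[4]->L => DLDLLLLDD VALID
Fold 4: move[4]->U => DLDLULLDD VALID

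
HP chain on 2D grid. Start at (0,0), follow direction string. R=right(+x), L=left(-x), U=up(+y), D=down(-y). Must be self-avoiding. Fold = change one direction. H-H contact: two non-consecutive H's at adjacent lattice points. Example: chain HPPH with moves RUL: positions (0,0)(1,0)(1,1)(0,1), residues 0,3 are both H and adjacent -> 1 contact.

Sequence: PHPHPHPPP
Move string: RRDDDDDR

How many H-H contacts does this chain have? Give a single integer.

Positions: [(0, 0), (1, 0), (2, 0), (2, -1), (2, -2), (2, -3), (2, -4), (2, -5), (3, -5)]
No H-H contacts found.

Answer: 0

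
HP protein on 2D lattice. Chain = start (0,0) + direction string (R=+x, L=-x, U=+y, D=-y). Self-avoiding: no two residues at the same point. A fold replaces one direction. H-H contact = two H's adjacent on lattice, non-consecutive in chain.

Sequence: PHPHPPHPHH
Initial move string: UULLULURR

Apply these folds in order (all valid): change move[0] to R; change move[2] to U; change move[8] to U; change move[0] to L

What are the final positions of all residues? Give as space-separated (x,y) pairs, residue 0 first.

Answer: (0,0) (-1,0) (-1,1) (-1,2) (-2,2) (-2,3) (-3,3) (-3,4) (-2,4) (-2,5)

Derivation:
Initial moves: UULLULURR
Fold: move[0]->R => RULLULURR (positions: [(0, 0), (1, 0), (1, 1), (0, 1), (-1, 1), (-1, 2), (-2, 2), (-2, 3), (-1, 3), (0, 3)])
Fold: move[2]->U => RUULULURR (positions: [(0, 0), (1, 0), (1, 1), (1, 2), (0, 2), (0, 3), (-1, 3), (-1, 4), (0, 4), (1, 4)])
Fold: move[8]->U => RUULULURU (positions: [(0, 0), (1, 0), (1, 1), (1, 2), (0, 2), (0, 3), (-1, 3), (-1, 4), (0, 4), (0, 5)])
Fold: move[0]->L => LUULULURU (positions: [(0, 0), (-1, 0), (-1, 1), (-1, 2), (-2, 2), (-2, 3), (-3, 3), (-3, 4), (-2, 4), (-2, 5)])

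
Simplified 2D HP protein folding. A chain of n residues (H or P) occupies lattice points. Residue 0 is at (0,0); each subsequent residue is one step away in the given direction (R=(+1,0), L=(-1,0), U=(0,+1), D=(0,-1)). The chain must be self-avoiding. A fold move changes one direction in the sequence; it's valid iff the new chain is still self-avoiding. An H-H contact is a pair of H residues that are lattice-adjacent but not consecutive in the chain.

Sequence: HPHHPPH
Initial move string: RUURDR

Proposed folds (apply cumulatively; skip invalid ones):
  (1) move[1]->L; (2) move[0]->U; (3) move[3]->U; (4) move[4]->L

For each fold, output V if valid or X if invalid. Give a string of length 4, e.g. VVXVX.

Answer: XVXX

Derivation:
Initial: RUURDR -> [(0, 0), (1, 0), (1, 1), (1, 2), (2, 2), (2, 1), (3, 1)]
Fold 1: move[1]->L => RLURDR INVALID (collision), skipped
Fold 2: move[0]->U => UUURDR VALID
Fold 3: move[3]->U => UUUUDR INVALID (collision), skipped
Fold 4: move[4]->L => UUURLR INVALID (collision), skipped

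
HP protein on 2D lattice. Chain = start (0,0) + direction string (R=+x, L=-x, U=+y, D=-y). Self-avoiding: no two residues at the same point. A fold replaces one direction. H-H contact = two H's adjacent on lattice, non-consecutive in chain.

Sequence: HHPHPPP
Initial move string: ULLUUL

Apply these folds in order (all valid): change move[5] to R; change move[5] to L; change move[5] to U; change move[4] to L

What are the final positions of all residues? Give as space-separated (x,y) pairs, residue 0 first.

Answer: (0,0) (0,1) (-1,1) (-2,1) (-2,2) (-3,2) (-3,3)

Derivation:
Initial moves: ULLUUL
Fold: move[5]->R => ULLUUR (positions: [(0, 0), (0, 1), (-1, 1), (-2, 1), (-2, 2), (-2, 3), (-1, 3)])
Fold: move[5]->L => ULLUUL (positions: [(0, 0), (0, 1), (-1, 1), (-2, 1), (-2, 2), (-2, 3), (-3, 3)])
Fold: move[5]->U => ULLUUU (positions: [(0, 0), (0, 1), (-1, 1), (-2, 1), (-2, 2), (-2, 3), (-2, 4)])
Fold: move[4]->L => ULLULU (positions: [(0, 0), (0, 1), (-1, 1), (-2, 1), (-2, 2), (-3, 2), (-3, 3)])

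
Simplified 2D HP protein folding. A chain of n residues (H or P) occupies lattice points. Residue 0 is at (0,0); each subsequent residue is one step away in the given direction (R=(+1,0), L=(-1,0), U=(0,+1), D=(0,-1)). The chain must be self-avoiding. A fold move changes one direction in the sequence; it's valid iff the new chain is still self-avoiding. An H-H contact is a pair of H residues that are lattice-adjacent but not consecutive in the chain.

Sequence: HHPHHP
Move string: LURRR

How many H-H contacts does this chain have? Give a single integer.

Positions: [(0, 0), (-1, 0), (-1, 1), (0, 1), (1, 1), (2, 1)]
H-H contact: residue 0 @(0,0) - residue 3 @(0, 1)

Answer: 1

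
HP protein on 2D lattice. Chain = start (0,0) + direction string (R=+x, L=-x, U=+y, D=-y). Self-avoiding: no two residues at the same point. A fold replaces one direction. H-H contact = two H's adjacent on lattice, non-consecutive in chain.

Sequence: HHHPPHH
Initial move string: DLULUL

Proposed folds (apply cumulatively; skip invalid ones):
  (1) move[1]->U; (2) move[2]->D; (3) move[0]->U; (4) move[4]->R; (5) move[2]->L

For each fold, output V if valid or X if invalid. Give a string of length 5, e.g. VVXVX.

Initial: DLULUL -> [(0, 0), (0, -1), (-1, -1), (-1, 0), (-2, 0), (-2, 1), (-3, 1)]
Fold 1: move[1]->U => DUULUL INVALID (collision), skipped
Fold 2: move[2]->D => DLDLUL VALID
Fold 3: move[0]->U => ULDLUL VALID
Fold 4: move[4]->R => ULDLRL INVALID (collision), skipped
Fold 5: move[2]->L => ULLLUL VALID

Answer: XVVXV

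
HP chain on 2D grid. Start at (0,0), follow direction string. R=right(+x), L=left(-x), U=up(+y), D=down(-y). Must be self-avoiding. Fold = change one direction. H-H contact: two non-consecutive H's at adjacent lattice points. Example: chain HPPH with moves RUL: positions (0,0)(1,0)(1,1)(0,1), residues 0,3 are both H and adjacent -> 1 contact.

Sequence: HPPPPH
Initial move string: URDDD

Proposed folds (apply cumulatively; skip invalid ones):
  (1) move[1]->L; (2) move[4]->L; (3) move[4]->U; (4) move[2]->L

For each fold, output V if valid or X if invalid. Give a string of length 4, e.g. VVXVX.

Answer: VVXV

Derivation:
Initial: URDDD -> [(0, 0), (0, 1), (1, 1), (1, 0), (1, -1), (1, -2)]
Fold 1: move[1]->L => ULDDD VALID
Fold 2: move[4]->L => ULDDL VALID
Fold 3: move[4]->U => ULDDU INVALID (collision), skipped
Fold 4: move[2]->L => ULLDL VALID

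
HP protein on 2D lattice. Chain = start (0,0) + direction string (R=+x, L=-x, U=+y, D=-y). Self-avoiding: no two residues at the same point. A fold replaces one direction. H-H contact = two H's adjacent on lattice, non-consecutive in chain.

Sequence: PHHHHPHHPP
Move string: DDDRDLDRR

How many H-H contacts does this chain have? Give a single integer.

Answer: 1

Derivation:
Positions: [(0, 0), (0, -1), (0, -2), (0, -3), (1, -3), (1, -4), (0, -4), (0, -5), (1, -5), (2, -5)]
H-H contact: residue 3 @(0,-3) - residue 6 @(0, -4)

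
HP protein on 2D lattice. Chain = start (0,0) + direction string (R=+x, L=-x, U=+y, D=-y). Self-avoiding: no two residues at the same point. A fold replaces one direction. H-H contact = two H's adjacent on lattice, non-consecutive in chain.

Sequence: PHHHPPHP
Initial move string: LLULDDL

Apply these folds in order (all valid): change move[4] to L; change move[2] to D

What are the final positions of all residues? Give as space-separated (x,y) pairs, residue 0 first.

Initial moves: LLULDDL
Fold: move[4]->L => LLULLDL (positions: [(0, 0), (-1, 0), (-2, 0), (-2, 1), (-3, 1), (-4, 1), (-4, 0), (-5, 0)])
Fold: move[2]->D => LLDLLDL (positions: [(0, 0), (-1, 0), (-2, 0), (-2, -1), (-3, -1), (-4, -1), (-4, -2), (-5, -2)])

Answer: (0,0) (-1,0) (-2,0) (-2,-1) (-3,-1) (-4,-1) (-4,-2) (-5,-2)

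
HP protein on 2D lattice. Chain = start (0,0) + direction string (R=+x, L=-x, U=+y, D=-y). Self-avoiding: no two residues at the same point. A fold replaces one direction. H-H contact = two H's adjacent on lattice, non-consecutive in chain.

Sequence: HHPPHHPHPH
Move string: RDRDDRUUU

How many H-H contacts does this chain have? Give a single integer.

Answer: 1

Derivation:
Positions: [(0, 0), (1, 0), (1, -1), (2, -1), (2, -2), (2, -3), (3, -3), (3, -2), (3, -1), (3, 0)]
H-H contact: residue 4 @(2,-2) - residue 7 @(3, -2)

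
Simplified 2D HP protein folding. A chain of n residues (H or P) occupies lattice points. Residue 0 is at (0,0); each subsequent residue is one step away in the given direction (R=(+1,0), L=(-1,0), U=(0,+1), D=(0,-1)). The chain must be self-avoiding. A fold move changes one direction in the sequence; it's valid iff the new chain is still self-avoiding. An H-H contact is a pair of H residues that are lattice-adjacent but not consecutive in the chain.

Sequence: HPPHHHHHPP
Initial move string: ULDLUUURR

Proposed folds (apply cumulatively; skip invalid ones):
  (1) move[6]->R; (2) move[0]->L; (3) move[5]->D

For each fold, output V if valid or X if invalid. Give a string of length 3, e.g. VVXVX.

Initial: ULDLUUURR -> [(0, 0), (0, 1), (-1, 1), (-1, 0), (-2, 0), (-2, 1), (-2, 2), (-2, 3), (-1, 3), (0, 3)]
Fold 1: move[6]->R => ULDLUURRR VALID
Fold 2: move[0]->L => LLDLUURRR VALID
Fold 3: move[5]->D => LLDLUDRRR INVALID (collision), skipped

Answer: VVX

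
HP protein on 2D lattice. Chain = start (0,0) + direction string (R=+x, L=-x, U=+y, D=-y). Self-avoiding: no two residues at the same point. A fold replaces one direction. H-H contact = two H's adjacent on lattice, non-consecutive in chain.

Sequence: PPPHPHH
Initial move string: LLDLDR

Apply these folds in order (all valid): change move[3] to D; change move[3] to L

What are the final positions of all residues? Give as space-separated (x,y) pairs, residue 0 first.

Answer: (0,0) (-1,0) (-2,0) (-2,-1) (-3,-1) (-3,-2) (-2,-2)

Derivation:
Initial moves: LLDLDR
Fold: move[3]->D => LLDDDR (positions: [(0, 0), (-1, 0), (-2, 0), (-2, -1), (-2, -2), (-2, -3), (-1, -3)])
Fold: move[3]->L => LLDLDR (positions: [(0, 0), (-1, 0), (-2, 0), (-2, -1), (-3, -1), (-3, -2), (-2, -2)])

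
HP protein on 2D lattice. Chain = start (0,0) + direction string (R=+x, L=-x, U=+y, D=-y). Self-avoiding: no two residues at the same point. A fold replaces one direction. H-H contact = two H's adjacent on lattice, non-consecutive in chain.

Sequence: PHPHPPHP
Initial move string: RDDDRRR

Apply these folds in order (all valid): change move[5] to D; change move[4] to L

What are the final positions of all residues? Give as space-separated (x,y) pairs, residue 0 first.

Answer: (0,0) (1,0) (1,-1) (1,-2) (1,-3) (0,-3) (0,-4) (1,-4)

Derivation:
Initial moves: RDDDRRR
Fold: move[5]->D => RDDDRDR (positions: [(0, 0), (1, 0), (1, -1), (1, -2), (1, -3), (2, -3), (2, -4), (3, -4)])
Fold: move[4]->L => RDDDLDR (positions: [(0, 0), (1, 0), (1, -1), (1, -2), (1, -3), (0, -3), (0, -4), (1, -4)])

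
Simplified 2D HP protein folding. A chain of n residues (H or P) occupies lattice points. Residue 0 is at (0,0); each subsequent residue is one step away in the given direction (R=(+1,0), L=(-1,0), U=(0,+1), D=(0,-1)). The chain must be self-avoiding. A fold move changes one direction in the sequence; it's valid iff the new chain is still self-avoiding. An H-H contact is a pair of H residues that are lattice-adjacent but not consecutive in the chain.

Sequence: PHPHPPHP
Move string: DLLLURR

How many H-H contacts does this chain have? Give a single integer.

Answer: 1

Derivation:
Positions: [(0, 0), (0, -1), (-1, -1), (-2, -1), (-3, -1), (-3, 0), (-2, 0), (-1, 0)]
H-H contact: residue 3 @(-2,-1) - residue 6 @(-2, 0)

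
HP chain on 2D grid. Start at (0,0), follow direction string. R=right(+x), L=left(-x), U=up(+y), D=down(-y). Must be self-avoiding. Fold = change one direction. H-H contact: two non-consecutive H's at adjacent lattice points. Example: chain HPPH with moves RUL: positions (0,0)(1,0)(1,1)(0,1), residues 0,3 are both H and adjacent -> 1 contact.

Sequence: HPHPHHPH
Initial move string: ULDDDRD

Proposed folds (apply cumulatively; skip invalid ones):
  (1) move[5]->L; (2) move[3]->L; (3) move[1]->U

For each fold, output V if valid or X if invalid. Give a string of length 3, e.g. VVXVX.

Answer: VVX

Derivation:
Initial: ULDDDRD -> [(0, 0), (0, 1), (-1, 1), (-1, 0), (-1, -1), (-1, -2), (0, -2), (0, -3)]
Fold 1: move[5]->L => ULDDDLD VALID
Fold 2: move[3]->L => ULDLDLD VALID
Fold 3: move[1]->U => UUDLDLD INVALID (collision), skipped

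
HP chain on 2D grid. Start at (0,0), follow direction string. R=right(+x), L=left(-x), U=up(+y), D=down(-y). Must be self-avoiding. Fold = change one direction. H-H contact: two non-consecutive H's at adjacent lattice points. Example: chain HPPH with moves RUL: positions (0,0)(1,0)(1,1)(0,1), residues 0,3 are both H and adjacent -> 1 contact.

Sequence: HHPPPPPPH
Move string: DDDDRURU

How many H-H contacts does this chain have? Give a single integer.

Answer: 0

Derivation:
Positions: [(0, 0), (0, -1), (0, -2), (0, -3), (0, -4), (1, -4), (1, -3), (2, -3), (2, -2)]
No H-H contacts found.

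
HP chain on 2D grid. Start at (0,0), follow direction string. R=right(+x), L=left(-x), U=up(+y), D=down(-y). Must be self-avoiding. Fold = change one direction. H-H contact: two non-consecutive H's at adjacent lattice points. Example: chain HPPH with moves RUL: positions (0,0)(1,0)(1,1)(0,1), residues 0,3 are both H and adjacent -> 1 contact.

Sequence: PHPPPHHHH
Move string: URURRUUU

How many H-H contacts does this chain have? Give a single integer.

Positions: [(0, 0), (0, 1), (1, 1), (1, 2), (2, 2), (3, 2), (3, 3), (3, 4), (3, 5)]
No H-H contacts found.

Answer: 0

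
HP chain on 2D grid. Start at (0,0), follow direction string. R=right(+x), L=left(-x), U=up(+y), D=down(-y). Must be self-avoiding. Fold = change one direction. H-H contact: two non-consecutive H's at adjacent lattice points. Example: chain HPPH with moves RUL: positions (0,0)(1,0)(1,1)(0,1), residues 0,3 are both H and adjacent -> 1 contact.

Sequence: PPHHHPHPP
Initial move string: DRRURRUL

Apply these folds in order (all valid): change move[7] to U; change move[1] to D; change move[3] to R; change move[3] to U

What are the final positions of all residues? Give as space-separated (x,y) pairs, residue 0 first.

Initial moves: DRRURRUL
Fold: move[7]->U => DRRURRUU (positions: [(0, 0), (0, -1), (1, -1), (2, -1), (2, 0), (3, 0), (4, 0), (4, 1), (4, 2)])
Fold: move[1]->D => DDRURRUU (positions: [(0, 0), (0, -1), (0, -2), (1, -2), (1, -1), (2, -1), (3, -1), (3, 0), (3, 1)])
Fold: move[3]->R => DDRRRRUU (positions: [(0, 0), (0, -1), (0, -2), (1, -2), (2, -2), (3, -2), (4, -2), (4, -1), (4, 0)])
Fold: move[3]->U => DDRURRUU (positions: [(0, 0), (0, -1), (0, -2), (1, -2), (1, -1), (2, -1), (3, -1), (3, 0), (3, 1)])

Answer: (0,0) (0,-1) (0,-2) (1,-2) (1,-1) (2,-1) (3,-1) (3,0) (3,1)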